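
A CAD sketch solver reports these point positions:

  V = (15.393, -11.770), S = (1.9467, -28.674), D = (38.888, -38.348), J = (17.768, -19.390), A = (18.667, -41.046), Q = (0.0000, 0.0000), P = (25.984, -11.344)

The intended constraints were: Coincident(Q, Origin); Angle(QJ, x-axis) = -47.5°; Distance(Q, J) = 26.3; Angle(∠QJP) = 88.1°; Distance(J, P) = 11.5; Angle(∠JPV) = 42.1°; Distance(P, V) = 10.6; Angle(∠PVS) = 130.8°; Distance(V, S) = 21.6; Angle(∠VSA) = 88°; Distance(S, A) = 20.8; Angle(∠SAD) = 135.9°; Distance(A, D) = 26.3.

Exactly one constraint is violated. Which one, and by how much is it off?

Distance(A, D) = 26.3 — off by 5.90.

Q = (0.00, 0.00) ✓; QJ at -47.50° ✓; |QJ| = 26.30 ✓; ∠QJP = 88.10° ✓; |JP| = 11.50 ✓; ∠JPV = 42.10° ✓; |PV| = 10.60 ✓; ∠PVS = 130.8° ✓; |VS| = 21.60 ✓; ∠VSA = 88.00° ✓; |SA| = 20.80 ✓; ∠SAD = 135.9° ✓; |AD| = 20.40 ✗.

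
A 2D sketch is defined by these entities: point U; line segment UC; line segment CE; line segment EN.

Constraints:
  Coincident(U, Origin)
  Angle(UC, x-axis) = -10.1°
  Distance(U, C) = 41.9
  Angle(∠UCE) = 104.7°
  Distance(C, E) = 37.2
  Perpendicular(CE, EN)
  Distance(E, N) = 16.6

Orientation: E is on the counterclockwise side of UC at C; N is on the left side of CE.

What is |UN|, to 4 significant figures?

53.48

U is at the origin; UC runs at -10.1° with length 41.9, so C = 41.9·(cos -10.1°, sin -10.1°) = (41.25, -7.348). ∠UCE = 104.7°, so CE runs at -10.1° + (180° − 104.7°) = 65.20° from the x-axis; with |CE| = 37.2, E = C + 37.2·(cos 65.20°, sin 65.20°) = (56.85, 26.42). CE is perpendicular to EN; with |EN| = 16.6 on the left of CE, N = E + 16.6·(-0.9078, 0.4195) = (41.79, 33.38). Then |UN| = |N − U| = 53.48.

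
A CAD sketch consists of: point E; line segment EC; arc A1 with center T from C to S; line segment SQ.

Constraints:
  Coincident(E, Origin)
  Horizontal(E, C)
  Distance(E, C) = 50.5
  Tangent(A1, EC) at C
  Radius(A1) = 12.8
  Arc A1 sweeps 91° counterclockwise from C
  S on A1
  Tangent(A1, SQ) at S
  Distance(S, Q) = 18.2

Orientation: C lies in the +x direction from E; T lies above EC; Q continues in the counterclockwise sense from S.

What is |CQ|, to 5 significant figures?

33.623

E is at the origin; EC is horizontal with |EC| = 50.5 and C on the +x side, so C = (50.500, 0.0000). Since A1 is tangent to EC there, TC ⟂ EC, so T = C + (0, 12.8) = (50.500, 12.800). On A1, C sits at bearing -90° from T; a 91° counterclockwise sweep puts S at bearing 1°, so S = T + 12.8·(cos 1°, sin 1°) = (63.298, 13.023). Since A1 is tangent to SQ there, TS ⟂ SQ, so SQ runs along (−sin 1°, cos 1°); with |SQ| = 18.2, Q = (62.980, 31.221). Then |CQ| = |Q − C| = 33.623.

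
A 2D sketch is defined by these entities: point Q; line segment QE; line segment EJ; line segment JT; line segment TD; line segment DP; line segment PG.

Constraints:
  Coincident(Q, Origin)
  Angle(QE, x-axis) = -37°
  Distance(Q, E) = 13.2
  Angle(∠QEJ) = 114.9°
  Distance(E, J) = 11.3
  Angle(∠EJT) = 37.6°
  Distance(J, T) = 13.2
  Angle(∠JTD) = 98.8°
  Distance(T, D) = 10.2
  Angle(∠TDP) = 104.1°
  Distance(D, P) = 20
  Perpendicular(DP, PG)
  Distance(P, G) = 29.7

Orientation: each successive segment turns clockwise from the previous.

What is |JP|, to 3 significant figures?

18.2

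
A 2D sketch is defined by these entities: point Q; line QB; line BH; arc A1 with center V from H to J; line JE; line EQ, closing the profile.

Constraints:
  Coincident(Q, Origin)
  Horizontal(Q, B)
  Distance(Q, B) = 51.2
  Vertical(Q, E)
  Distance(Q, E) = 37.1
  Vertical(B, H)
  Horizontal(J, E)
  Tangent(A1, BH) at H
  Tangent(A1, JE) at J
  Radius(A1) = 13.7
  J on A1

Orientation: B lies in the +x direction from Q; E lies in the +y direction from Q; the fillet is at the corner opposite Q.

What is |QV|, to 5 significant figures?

44.202

Q and E share the same x with |QE| = 37.1 and E on the +y side, so E = (0.0000, 37.100). The virtual corner opposite Q is at (51.200, 37.100). A1 meets BH tangentially, so VH is at right angles to BH and A1 meets JE tangentially, so VJ is at right angles to JE, with radius 13.7, so the center V sits 13.7 in from both sides at V = (37.500, 23.400). Then |QV| = |V − Q| = 44.202.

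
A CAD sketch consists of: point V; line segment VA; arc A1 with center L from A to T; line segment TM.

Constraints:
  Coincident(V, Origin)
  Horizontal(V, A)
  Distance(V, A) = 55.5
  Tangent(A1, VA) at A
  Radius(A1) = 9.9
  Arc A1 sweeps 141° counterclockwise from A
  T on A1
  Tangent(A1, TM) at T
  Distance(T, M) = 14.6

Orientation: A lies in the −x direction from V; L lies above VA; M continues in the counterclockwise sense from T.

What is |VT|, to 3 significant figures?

52.3

V is at the origin; V and A share the same y with |VA| = 55.5 and A on the −x side, so A = (-55.5, 0.00). The tangent condition forces LA to be normal to VA, so L = A + (0, 9.9) = (-55.5, 9.90). On A1, A sits at bearing -90° from L; a 141° counterclockwise sweep puts T at bearing 51°, so T = L + 9.9·(cos 51°, sin 51°) = (-49.3, 17.6). Then |VT| = |T − V| = 52.3.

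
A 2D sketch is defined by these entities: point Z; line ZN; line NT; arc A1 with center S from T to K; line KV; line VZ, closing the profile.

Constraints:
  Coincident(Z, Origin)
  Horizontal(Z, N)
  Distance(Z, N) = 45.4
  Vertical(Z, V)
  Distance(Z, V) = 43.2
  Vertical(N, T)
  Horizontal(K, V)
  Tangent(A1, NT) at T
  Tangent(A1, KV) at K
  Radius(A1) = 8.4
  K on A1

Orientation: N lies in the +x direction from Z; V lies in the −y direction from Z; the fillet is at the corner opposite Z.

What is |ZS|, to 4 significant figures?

50.79

Z is at the origin; ZN is horizontal with |ZN| = 45.4 and N on the +x side, so N = (45.40, 0.000). Z and V share the same x with |ZV| = 43.2 and V on the −y side, so V = (0.000, -43.20). The virtual corner opposite Z is at (45.40, -43.20). Tangency of A1 to NT means the radius ST is perpendicular to NT and the tangent condition forces SK to be normal to KV, with radius 8.4, so the center S sits 8.4 in from both sides at S = (37.00, -34.80). Then |ZS| = |S − Z| = 50.79.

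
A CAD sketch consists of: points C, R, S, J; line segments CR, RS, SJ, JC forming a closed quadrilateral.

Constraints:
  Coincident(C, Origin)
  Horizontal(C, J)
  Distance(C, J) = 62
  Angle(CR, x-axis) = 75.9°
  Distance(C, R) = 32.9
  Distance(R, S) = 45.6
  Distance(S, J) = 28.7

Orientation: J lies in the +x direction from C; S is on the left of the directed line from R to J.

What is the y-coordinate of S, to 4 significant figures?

27.38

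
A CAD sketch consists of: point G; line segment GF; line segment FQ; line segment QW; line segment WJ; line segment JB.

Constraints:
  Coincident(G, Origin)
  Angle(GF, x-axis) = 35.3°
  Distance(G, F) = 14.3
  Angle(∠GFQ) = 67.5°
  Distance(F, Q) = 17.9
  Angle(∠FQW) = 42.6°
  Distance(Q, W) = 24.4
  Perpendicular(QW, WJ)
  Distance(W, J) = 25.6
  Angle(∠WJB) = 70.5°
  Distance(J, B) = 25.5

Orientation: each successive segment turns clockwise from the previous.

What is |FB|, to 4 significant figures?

13.74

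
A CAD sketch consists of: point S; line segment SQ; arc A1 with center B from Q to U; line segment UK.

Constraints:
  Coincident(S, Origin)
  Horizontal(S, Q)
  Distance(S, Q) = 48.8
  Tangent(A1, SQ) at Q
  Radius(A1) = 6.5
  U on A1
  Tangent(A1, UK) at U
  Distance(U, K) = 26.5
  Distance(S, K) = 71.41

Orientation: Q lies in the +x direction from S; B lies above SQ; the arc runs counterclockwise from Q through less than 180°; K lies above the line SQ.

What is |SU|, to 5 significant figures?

54.842

Checks: |BU| = 6.500 ✓; ∠(BU, UK) = 90.00° ✓; |UK| = 26.50 ✓; |SK| = 71.41 ✓.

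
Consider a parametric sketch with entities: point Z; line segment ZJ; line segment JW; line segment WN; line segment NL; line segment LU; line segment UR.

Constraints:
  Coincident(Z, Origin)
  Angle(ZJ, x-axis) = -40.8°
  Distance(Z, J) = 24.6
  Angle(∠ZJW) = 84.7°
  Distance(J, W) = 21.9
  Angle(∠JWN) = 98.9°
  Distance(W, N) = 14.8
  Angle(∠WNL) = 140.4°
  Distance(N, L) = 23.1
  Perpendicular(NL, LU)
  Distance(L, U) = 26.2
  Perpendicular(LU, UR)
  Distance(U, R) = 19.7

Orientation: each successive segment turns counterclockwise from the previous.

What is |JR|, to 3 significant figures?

4.17

Z is at the origin; ZJ runs at -40.8° with length 24.6, so J = (18.6, -16.1). ∠ZJW = 84.7° gives JW at 54.5° from the x-axis; with |JW| = 21.9, W = (31.3, 1.75). ∠JWN = 98.9° gives WN at 136° from the x-axis; with |WN| = 14.8, N = (20.8, 12.1). ∠WNL = 140.4° gives NL at 175° from the x-axis; with |NL| = 23.1, L = (-2.25, 14.0). NL is perpendicular to LU, so LU runs at -94.8°; with |LU| = 26.2, U = (-4.45, -12.1). LU ⟂ UR, so UR runs at -4.80°; with |UR| = 19.7, R = (15.2, -13.7). Then |JR| = |R − J| = 4.17.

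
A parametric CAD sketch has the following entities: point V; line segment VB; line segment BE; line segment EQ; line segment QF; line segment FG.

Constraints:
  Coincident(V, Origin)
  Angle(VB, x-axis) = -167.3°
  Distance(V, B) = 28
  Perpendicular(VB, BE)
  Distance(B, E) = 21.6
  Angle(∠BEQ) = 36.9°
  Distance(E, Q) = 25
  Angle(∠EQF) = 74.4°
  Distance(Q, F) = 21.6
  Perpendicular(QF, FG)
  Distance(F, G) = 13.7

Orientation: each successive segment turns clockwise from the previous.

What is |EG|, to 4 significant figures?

18.14

V is at the origin; VB runs at -167.3° with length 28.0, so B = (-27.31, -6.156). VB is perpendicular to BE, so BE runs at 102.7°; with |BE| = 21.6, E = (-32.06, 14.92). ∠BEQ = 36.9° gives EQ at -40.40° from the x-axis; with |EQ| = 25.0, Q = (-13.03, -1.287). ∠EQF = 74.4° gives QF at -146.0° from the x-axis; with |QF| = 21.6, F = (-30.93, -13.37). The perpendicularity gives FG at right angles to QF, so FG runs at 124.0°; with |FG| = 13.7, G = (-38.59, -2.008). Then |EG| = |G − E| = 18.14.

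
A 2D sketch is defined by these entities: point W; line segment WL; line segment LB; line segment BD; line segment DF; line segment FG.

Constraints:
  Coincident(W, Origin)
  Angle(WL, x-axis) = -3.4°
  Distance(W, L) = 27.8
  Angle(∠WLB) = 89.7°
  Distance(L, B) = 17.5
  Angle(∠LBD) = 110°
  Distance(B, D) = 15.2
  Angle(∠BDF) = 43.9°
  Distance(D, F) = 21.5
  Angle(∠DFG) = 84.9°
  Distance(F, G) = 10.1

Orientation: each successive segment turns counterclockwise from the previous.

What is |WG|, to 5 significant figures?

32.731

W is at the origin; WL runs at -3.4° with length 27.8, so L = (27.751, -1.6487). ∠WLB = 89.7° gives LB at 86.900° from the x-axis; with |LB| = 17.5, B = (28.697, 15.826). ∠LBD = 110.0° gives BD at 156.90° from the x-axis; with |BD| = 15.2, D = (14.716, 21.789). ∠BDF = 43.9° gives DF at -67.000° from the x-axis; with |DF| = 21.5, F = (23.117, 1.9983). ∠DFG = 84.9° gives FG at 28.100° from the x-axis; with |FG| = 10.1, G = (32.026, 6.7556). Then |WG| = |G − W| = 32.731.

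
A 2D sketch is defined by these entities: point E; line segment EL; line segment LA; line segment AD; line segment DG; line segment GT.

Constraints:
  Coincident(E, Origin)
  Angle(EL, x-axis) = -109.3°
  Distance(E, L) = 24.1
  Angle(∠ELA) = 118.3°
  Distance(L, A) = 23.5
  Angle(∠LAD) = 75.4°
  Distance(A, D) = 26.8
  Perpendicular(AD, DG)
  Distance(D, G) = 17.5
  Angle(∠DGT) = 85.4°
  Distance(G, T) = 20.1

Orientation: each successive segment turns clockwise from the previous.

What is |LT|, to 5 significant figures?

6.9046

E is at the origin; EL runs at -109.3° with length 24.1, so L = (-7.9654, -22.746). ∠ELA = 118.3° gives LA at -171.00° from the x-axis; with |LA| = 23.5, A = (-31.176, -26.422). ∠LAD = 75.4° gives AD at 84.400° from the x-axis; with |AD| = 26.8, D = (-28.561, 0.25028). AD ⟂ DG, so DG runs at -5.6000°; with |DG| = 17.5, G = (-11.144, -1.4574). ∠DGT = 85.4° gives GT at -100.20° from the x-axis; with |GT| = 20.1, T = (-14.704, -21.240). Then |LT| = |T − L| = 6.9046.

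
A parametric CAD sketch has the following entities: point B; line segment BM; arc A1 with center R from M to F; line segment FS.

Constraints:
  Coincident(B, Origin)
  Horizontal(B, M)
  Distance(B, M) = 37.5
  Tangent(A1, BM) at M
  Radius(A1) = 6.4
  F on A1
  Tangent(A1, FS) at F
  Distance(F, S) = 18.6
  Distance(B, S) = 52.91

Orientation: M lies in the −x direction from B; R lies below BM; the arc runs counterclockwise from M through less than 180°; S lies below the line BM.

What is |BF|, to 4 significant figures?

44.07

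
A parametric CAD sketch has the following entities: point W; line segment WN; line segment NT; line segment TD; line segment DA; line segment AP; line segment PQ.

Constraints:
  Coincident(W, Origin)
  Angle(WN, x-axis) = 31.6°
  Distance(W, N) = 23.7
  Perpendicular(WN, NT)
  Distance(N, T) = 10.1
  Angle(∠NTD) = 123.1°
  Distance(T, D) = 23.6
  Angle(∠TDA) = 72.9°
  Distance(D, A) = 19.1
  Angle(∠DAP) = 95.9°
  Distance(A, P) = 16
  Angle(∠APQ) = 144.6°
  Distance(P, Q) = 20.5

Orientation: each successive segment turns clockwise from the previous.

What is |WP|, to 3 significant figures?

13.6

W is at the origin; WN runs at 31.6° with length 23.7, so N = (20.2, 12.4). WN is perpendicular to NT, so NT runs at -58.4°; with |NT| = 10.1, T = (25.5, 3.82). ∠NTD = 123.1° gives TD at -115° from the x-axis; with |TD| = 23.6, D = (15.4, -17.5). ∠TDA = 72.9° gives DA at 138° from the x-axis; with |DA| = 19.1, A = (1.29, -4.64). ∠DAP = 95.9° gives AP at 53.5° from the x-axis; with |AP| = 16.0, P = (10.8, 8.22). Then |WP| = |P − W| = 13.6.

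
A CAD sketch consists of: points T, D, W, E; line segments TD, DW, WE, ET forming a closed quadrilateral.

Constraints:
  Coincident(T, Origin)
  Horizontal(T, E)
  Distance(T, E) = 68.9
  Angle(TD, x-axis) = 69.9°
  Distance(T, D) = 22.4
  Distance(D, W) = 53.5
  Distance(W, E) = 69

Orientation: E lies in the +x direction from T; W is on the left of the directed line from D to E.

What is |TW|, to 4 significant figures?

75.11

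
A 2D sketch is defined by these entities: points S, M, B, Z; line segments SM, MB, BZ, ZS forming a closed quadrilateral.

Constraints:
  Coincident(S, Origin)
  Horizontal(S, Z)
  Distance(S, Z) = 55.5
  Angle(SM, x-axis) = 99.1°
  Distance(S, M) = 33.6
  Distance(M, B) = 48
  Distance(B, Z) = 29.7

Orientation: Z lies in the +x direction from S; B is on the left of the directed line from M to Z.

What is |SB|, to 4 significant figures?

49.89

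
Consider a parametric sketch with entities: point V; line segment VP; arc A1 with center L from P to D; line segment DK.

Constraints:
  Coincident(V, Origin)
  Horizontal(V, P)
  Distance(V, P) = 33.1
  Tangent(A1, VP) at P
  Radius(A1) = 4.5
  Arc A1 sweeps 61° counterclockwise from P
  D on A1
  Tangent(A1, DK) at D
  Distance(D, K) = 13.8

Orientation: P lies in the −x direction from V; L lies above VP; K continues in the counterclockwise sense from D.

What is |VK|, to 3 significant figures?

26.7

V is at the origin; VP is horizontal with |VP| = 33.1 and P on the −x side, so P = (-33.1, 0.00). The tangent condition forces LP to be normal to VP, so L = P + (0, 4.5) = (-33.1, 4.50). On A1, P sits at bearing -90° from L; a 61° counterclockwise sweep puts D at bearing -29°, so D = L + 4.5·(cos -29°, sin -29°) = (-29.2, 2.32). A1 meets DK tangentially, so LD is at right angles to DK, so DK runs along (−sin -29°, cos -29°); with |DK| = 13.8, K = (-22.5, 14.4). Then |VK| = |K − V| = 26.7.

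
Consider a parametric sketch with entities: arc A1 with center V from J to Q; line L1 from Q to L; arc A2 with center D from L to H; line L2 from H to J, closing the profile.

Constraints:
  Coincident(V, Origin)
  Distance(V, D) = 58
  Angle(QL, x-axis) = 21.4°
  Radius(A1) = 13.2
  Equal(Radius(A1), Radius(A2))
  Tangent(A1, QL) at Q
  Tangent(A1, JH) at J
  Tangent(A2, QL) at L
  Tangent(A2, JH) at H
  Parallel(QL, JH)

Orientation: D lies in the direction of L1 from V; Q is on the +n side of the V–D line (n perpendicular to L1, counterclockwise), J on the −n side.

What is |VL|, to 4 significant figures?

59.48

The slot axis is L1's direction at 21.4°, so u = (cos 21.4°, sin 21.4°) = (0.9311, 0.3649) and n = (−sin 21.4°, cos 21.4°) = (-0.3649, 0.9311). V is at the origin and D lies 58.0 along u from V, so D = 58.0·u = (54.00, 21.16). Tangency of A1 to both parallel lines with radius 13.2 puts Q and J at V ± 13.2·n: Q = (-4.816, 12.29), J = (4.816, -12.29). Equal radii place L and H the same way about D: L = D + 13.2·n = (49.18, 33.45), H = D − 13.2·n = (58.82, 8.873). Then |VL| = |L − V| = 59.48.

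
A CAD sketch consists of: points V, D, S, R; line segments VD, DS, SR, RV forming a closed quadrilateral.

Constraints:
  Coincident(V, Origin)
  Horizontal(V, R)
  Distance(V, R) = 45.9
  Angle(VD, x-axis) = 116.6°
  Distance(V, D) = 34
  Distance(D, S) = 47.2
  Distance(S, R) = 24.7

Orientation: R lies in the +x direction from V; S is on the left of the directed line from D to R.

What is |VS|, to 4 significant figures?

36.34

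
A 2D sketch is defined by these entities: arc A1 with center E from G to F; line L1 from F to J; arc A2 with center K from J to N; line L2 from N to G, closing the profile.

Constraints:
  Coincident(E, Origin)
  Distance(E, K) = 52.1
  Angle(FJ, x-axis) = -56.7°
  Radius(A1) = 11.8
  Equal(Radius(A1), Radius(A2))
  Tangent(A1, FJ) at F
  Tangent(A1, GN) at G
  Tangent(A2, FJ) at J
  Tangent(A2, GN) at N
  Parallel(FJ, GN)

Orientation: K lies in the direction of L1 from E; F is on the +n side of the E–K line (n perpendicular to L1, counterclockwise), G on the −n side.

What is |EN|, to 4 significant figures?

53.42

Tangency of A1 to both parallel lines with radius 11.8 puts F and G at E ± 11.8·n: F = (9.863, 6.478), G = (-9.863, -6.478). Equal radii place J and N the same way about K: J = K + 11.8·n = (38.47, -37.07), N = K − 11.8·n = (18.74, -50.02). Then |EN| = |N − E| = 53.42.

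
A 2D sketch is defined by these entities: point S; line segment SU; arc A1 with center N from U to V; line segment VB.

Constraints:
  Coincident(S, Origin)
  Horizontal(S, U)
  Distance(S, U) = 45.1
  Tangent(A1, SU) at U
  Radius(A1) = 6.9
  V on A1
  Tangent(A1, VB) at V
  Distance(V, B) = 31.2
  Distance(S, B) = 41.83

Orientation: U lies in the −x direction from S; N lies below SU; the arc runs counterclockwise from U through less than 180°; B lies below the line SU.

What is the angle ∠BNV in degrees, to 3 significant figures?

77.5°

Checks: |NV| = 6.900 ✓; ∠(NV, VB) = 90.00° ✓; |VB| = 31.20 ✓; |SB| = 41.83 ✓.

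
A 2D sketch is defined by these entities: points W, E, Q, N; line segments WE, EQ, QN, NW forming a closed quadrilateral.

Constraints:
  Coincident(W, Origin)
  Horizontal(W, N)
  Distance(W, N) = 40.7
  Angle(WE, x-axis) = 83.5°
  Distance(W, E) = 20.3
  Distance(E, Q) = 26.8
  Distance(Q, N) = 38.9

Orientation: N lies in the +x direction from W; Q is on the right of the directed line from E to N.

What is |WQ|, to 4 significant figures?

7.041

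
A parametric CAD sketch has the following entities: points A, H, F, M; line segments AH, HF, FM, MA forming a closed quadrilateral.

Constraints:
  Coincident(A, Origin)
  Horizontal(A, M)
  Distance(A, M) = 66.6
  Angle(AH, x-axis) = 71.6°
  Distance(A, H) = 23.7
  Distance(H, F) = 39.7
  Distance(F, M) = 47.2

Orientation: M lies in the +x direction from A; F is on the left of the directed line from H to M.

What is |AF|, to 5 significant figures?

59.040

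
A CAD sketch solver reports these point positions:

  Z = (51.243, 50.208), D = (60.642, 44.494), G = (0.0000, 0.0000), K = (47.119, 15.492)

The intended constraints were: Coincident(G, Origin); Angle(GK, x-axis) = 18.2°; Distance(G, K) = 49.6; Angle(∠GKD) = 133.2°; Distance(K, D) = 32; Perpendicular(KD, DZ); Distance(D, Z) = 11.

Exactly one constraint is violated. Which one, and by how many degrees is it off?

Perpendicular(KD, DZ) — off by 6.30°.

G = (0.00, 0.00) ✓; GK at 18.20° ✓; |GK| = 49.60 ✓; ∠GKD = 133.2° ✓; |KD| = 32.00 ✓; ∠(KD, DZ) = 83.70° ✗; |DZ| = 11.00 ✓.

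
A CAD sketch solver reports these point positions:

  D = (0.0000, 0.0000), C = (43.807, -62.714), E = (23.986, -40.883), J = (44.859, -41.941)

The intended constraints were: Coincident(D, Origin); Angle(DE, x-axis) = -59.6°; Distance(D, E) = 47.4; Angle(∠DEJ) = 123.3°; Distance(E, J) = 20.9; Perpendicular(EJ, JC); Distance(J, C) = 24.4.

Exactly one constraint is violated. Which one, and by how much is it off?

Distance(J, C) = 24.4 — off by 3.60.

D = (0.00, 0.00) ✓; DE at -59.60° ✓; |DE| = 47.40 ✓; ∠DEJ = 123.3° ✓; |EJ| = 20.90 ✓; ∠(EJ, JC) = 90.00° ✓; |JC| = 20.80 ✗.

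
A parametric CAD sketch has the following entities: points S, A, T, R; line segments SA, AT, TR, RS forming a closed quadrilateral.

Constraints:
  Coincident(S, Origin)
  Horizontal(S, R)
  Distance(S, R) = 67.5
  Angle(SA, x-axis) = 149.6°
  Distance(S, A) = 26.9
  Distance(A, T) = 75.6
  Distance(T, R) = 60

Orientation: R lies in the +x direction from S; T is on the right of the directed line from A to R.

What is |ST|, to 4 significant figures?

50.87

Checks: |AT| = 75.60 ✓; |TR| = 60.00 ✓.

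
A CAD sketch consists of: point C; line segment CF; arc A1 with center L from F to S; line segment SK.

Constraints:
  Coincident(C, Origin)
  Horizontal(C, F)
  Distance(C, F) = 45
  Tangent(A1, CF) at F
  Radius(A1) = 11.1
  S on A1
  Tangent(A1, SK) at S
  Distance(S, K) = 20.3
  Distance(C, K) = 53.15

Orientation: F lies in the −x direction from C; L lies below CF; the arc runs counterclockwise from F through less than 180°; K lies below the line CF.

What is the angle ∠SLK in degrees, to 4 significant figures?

61.33°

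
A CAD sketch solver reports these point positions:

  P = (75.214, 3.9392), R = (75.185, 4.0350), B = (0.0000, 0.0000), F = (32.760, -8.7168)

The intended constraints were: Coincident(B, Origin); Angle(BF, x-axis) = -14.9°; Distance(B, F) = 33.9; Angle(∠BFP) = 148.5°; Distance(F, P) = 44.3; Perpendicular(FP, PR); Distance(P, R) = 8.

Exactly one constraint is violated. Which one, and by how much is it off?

Distance(P, R) = 8 — off by 7.90.

B = (0.00, 0.00) ✓; BF at -14.90° ✓; |BF| = 33.90 ✓; ∠BFP = 148.5° ✓; |FP| = 44.30 ✓; ∠(FP, PR) = 90.24° ✓; |PR| = 0.1001 ✗.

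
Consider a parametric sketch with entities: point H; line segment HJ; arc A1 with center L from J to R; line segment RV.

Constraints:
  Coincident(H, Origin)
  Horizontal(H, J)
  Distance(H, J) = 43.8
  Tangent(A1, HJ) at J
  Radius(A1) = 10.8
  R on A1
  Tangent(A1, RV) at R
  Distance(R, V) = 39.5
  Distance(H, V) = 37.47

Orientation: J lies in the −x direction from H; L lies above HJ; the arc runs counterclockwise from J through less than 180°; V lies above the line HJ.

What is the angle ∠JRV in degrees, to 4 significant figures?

153.6°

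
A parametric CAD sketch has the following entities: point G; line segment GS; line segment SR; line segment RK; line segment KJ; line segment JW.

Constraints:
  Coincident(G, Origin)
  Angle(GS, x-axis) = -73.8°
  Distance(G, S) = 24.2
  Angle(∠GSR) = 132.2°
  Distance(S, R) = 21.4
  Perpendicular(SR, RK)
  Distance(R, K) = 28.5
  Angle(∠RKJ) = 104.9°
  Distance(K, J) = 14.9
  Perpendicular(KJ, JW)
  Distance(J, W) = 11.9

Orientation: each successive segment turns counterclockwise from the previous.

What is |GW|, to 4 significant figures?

20.40

G is at the origin; GS runs at -73.8° with length 24.2, so S = (6.752, -23.24). ∠GSR = 132.2° gives SR at -26.00° from the x-axis; with |SR| = 21.4, R = (25.99, -32.62). SR ⟂ RK, so RK runs at 64.00°; with |RK| = 28.5, K = (38.48, -7.005). ∠RKJ = 104.9° gives KJ at 139.1° from the x-axis; with |KJ| = 14.9, J = (27.22, 2.751). KJ ⟂ JW, so JW runs at -130.9°; with |JW| = 11.9, W = (19.43, -6.244). Then |GW| = |W − G| = 20.40.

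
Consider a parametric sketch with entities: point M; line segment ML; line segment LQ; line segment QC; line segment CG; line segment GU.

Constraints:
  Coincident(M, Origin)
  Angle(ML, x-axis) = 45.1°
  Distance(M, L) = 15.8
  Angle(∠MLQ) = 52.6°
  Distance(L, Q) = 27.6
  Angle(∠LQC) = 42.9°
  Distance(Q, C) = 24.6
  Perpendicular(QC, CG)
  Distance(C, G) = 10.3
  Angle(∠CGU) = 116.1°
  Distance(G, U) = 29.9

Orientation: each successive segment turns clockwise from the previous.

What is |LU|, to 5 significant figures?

22.949

The perpendicularity gives CG at right angles to QC, so CG runs at 50.600°; with |CG| = 10.3, G = (2.3793, 7.4142). ∠CGU = 116.1° gives GU at -13.300° from the x-axis; with |GU| = 29.9, U = (31.477, 0.53567). Then |LU| = |U − L| = 22.949.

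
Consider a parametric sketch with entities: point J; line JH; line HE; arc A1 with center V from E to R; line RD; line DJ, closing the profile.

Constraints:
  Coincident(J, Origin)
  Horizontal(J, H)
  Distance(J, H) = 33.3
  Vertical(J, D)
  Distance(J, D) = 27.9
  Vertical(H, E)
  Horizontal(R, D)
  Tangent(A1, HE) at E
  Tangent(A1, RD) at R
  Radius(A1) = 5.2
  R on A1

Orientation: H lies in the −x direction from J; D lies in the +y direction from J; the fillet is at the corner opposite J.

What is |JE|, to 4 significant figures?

40.30

J is at the origin; J and H share the same y with |JH| = 33.3 and H on the −x side, so H = (-33.30, 0.000). JD is vertical with |JD| = 27.9 and D on the +y side, so D = (0.000, 27.90). The virtual corner opposite J is at (-33.30, 27.90). A1 meets HE tangentially, so VE is at right angles to HE and the tangent condition forces VR to be normal to RD, with radius 5.2, so the center V sits 5.2 in from both sides at V = (-28.10, 22.70). That places the tangent points at E = (-33.30, 22.70) on HE and R = (-28.10, 27.90) on RD. Then |JE| = |E − J| = 40.30.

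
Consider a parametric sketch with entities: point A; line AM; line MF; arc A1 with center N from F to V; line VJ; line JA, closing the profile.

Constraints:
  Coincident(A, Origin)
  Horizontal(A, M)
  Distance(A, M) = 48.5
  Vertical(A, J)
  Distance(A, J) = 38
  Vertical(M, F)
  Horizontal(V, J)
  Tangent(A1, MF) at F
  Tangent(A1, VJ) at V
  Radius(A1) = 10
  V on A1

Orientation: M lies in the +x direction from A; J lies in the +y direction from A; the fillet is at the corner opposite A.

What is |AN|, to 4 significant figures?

47.61

AJ is vertical with |AJ| = 38.0 and J on the +y side, so J = (0.000, 38.00). The virtual corner opposite A is at (48.50, 38.00). Tangency of A1 to MF means the radius NF is perpendicular to MF and A1 meets VJ tangentially, so NV is at right angles to VJ, with radius 10.0, so the center N sits 10.0 in from both sides at N = (38.50, 28.00). Then |AN| = |N − A| = 47.61.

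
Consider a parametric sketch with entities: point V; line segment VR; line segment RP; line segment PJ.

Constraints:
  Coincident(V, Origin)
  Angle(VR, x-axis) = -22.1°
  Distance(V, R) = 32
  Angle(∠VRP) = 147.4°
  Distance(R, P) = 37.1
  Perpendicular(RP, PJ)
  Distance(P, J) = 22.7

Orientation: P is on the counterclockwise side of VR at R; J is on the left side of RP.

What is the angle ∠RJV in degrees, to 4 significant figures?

26.59°

∠VRP = 147.4°, so RP runs at -22.1° + (180° − 147.4°) = 10.50° from the x-axis; with |RP| = 37.1, P = R + 37.1·(cos 10.50°, sin 10.50°) = (66.13, -5.278). RP ⟂ PJ; with |PJ| = 22.7 on the left of RP, J = P + 22.7·(-0.1822, 0.9833) = (61.99, 17.04). Then cos ∠RJV = JR·JV / (|JR||JV|), giving 26.59°.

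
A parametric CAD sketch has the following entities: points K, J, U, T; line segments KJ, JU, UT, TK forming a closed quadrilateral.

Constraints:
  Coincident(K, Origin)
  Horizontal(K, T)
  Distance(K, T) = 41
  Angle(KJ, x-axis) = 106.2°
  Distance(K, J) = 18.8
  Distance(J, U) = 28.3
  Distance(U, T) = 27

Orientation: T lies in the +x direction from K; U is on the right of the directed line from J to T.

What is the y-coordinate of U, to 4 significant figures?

-2.580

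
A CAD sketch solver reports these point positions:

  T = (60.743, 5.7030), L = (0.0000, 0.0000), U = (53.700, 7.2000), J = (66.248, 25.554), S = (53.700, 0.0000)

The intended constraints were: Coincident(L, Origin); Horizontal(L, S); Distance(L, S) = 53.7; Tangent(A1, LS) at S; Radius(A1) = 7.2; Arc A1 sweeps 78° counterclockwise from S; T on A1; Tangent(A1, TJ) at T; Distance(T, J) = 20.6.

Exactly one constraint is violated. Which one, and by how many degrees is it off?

Tangent(A1, TJ) at T — off by 3.50°.

L = (0.00, 0.00) ✓; L.y = 0.00, S.y = 0.00 ✓; |LS| = 53.70 ✓; ∠(US, SL) = 90.00° ✓; |US| = 7.200 ✓; bearing(U→T) − bearing(U→S) = 78.00° ✓; |UT| = 7.200 ✓; ∠(UT, TJ) = 93.50° ✗; |TJ| = 20.60 ✓.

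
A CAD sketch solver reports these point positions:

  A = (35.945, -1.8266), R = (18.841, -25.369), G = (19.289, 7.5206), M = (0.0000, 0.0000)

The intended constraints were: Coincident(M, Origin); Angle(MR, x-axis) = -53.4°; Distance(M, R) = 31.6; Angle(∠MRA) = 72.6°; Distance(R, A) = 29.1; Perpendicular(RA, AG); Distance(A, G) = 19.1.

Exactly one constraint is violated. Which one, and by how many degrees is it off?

Perpendicular(RA, AG) — off by 6.70°.

M = (0.00, 0.00) ✓; MR at -53.40° ✓; |MR| = 31.60 ✓; ∠MRA = 72.60° ✓; |RA| = 29.10 ✓; ∠(RA, AG) = 96.70° ✗; |AG| = 19.10 ✓.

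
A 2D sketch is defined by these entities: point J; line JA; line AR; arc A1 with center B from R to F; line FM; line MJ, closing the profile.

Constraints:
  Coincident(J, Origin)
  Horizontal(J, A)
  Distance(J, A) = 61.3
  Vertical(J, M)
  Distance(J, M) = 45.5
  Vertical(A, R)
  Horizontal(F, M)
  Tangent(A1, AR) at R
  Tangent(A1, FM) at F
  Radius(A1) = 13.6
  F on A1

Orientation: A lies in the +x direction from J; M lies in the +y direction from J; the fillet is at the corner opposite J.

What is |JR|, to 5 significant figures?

69.104

J is at the origin; JA is horizontal with |JA| = 61.3 and A on the +x side, so A = (61.300, 0.0000). JM is vertical with |JM| = 45.5 and M on the +y side, so M = (0.0000, 45.500). The virtual corner opposite J is at (61.300, 45.500). Since A1 is tangent to AR there, BR ⟂ AR and A1 meets FM tangentially, so BF is at right angles to FM, with radius 13.6, so the center B sits 13.6 in from both sides at B = (47.700, 31.900). That places the tangent points at R = (61.300, 31.900) on AR and F = (47.700, 45.500) on FM. Then |JR| = |R − J| = 69.104.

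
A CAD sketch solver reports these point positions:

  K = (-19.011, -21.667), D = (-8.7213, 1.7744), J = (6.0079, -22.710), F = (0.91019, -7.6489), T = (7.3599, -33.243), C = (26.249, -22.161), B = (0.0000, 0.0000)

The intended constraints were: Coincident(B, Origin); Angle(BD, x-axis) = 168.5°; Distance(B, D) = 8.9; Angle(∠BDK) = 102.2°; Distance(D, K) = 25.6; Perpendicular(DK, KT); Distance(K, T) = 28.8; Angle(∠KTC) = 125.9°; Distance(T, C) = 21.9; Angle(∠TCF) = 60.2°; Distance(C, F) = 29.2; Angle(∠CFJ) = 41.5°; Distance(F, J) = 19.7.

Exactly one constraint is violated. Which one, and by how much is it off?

Distance(F, J) = 19.7 — off by 3.80.

B = (0.00, 0.00) ✓; BD at 168.5° ✓; |BD| = 8.900 ✓; ∠BDK = 102.2° ✓; |DK| = 25.60 ✓; ∠(DK, KT) = 90.00° ✓; |KT| = 28.80 ✓; ∠KTC = 125.9° ✓; |TC| = 21.90 ✓; ∠TCF = 60.20° ✓; |CF| = 29.20 ✓; ∠CFJ = 41.50° ✓; |FJ| = 15.90 ✗.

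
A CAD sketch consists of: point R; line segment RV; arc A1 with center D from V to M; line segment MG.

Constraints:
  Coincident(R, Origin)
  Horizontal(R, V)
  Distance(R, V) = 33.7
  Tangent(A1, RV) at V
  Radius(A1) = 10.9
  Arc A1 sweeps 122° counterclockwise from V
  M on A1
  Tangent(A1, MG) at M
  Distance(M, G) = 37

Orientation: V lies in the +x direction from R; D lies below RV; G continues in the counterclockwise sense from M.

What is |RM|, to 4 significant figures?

29.60

The tangent condition forces DV to be normal to RV, so D = V + (0, -10.9) = (33.70, -10.90). On A1, V sits at bearing 90° from D; a 122° counterclockwise sweep puts M at bearing 212°, so M = D + 10.9·(cos 212°, sin 212°) = (24.46, -16.68). Then |RM| = |M − R| = 29.60.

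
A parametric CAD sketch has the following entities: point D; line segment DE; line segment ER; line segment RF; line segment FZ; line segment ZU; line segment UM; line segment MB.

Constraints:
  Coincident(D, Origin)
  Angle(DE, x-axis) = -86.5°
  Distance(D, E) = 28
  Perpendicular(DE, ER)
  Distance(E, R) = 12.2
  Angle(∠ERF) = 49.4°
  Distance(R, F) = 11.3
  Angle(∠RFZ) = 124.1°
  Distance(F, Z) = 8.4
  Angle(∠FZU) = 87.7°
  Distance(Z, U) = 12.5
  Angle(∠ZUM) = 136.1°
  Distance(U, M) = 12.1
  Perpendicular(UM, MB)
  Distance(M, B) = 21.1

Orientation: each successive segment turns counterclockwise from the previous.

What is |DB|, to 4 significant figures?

31.23

∠ZUM = 136.1° gives UM at -33.80° from the x-axis; with |UM| = 12.1, M = (10.47, -39.49). UM ⟂ MB, so MB runs at 56.20°; with |MB| = 21.1, B = (22.21, -21.96). Then |DB| = |B − D| = 31.23.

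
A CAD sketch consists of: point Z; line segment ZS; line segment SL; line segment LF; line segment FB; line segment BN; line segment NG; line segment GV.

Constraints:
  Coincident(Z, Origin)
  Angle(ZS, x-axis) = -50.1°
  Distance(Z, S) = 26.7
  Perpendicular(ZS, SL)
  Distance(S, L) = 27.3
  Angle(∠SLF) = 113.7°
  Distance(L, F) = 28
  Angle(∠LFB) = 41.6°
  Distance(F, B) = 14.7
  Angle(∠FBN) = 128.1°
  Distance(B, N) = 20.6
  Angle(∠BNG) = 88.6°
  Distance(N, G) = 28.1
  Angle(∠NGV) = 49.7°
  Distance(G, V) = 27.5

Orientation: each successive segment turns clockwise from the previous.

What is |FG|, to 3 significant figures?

33.4

∠FBN = 128.1° gives BN at -36.7° from the x-axis; with |BN| = 20.6, N = (1.81, -34.0). ∠BNG = 88.6° gives NG at -128° from the x-axis; with |NG| = 28.1, G = (-15.5, -56.1). Then |FG| = |G − F| = 33.4.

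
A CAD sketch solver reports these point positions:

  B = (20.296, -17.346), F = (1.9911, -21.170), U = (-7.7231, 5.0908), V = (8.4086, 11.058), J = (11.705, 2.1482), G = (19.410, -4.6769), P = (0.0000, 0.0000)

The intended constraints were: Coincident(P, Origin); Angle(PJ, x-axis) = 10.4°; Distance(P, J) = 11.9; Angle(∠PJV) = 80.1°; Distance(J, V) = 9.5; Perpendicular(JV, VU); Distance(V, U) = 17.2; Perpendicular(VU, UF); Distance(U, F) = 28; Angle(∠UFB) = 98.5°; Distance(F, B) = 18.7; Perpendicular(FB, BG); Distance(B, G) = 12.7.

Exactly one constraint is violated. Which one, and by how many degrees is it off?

Perpendicular(FB, BG) — off by 7.80°.

P = (0.00, 0.00) ✓; PJ at 10.40° ✓; |PJ| = 11.90 ✓; ∠PJV = 80.10° ✓; |JV| = 9.500 ✓; ∠(JV, VU) = 90.00° ✓; |VU| = 17.20 ✓; ∠(VU, UF) = 90.00° ✓; |UF| = 28.00 ✓; ∠UFB = 98.50° ✓; |FB| = 18.70 ✓; ∠(FB, BG) = 82.20° ✗; |BG| = 12.70 ✓.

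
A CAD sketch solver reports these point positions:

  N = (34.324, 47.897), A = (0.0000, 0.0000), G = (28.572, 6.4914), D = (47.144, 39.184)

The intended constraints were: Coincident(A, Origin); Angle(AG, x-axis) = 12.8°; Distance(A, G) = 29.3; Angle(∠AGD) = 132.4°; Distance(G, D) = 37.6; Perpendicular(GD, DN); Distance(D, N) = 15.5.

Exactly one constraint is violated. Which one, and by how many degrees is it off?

Perpendicular(GD, DN) — off by 4.60°.

A = (0.00, 0.00) ✓; AG at 12.80° ✓; |AG| = 29.30 ✓; ∠AGD = 132.4° ✓; |GD| = 37.60 ✓; ∠(GD, DN) = 85.40° ✗; |DN| = 15.50 ✓.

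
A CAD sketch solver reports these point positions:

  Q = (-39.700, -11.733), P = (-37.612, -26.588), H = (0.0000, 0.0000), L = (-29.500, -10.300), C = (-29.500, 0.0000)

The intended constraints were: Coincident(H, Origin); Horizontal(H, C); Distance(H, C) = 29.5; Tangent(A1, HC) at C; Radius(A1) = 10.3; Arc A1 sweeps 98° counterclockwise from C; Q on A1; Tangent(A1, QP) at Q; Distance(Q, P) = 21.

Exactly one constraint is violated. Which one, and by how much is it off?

Distance(Q, P) = 21 — off by 6.00.

H = (0.00, 0.00) ✓; H.y = 0.00, C.y = 0.00 ✓; |HC| = 29.50 ✓; ∠(LC, CH) = 90.00° ✓; |LC| = 10.30 ✓; bearing(L→Q) − bearing(L→C) = 98.00° ✓; |LQ| = 10.30 ✓; ∠(LQ, QP) = 90.00° ✓; |QP| = 15.00 ✗.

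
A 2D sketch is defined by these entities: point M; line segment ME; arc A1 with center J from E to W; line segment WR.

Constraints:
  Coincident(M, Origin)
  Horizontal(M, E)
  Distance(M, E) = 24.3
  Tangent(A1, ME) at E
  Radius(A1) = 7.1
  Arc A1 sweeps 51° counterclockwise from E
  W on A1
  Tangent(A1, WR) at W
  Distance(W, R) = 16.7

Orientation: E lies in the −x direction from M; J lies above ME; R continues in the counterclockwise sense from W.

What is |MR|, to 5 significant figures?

17.667

M is at the origin; M and E share the same y with |ME| = 24.3 and E on the −x side, so E = (-24.300, 0.0000). A1 meets ME tangentially, so JE is at right angles to ME, so J = E + (0, 7.1) = (-24.300, 7.1000). On A1, E sits at bearing -90° from J; a 51° counterclockwise sweep puts W at bearing -39°, so W = J + 7.1·(cos -39°, sin -39°) = (-18.782, 2.6318). Tangency of A1 to WR means the radius JW is perpendicular to WR, so WR runs along (−sin -39°, cos -39°); with |WR| = 16.7, R = (-8.2726, 15.610). Then |MR| = |R − M| = 17.667.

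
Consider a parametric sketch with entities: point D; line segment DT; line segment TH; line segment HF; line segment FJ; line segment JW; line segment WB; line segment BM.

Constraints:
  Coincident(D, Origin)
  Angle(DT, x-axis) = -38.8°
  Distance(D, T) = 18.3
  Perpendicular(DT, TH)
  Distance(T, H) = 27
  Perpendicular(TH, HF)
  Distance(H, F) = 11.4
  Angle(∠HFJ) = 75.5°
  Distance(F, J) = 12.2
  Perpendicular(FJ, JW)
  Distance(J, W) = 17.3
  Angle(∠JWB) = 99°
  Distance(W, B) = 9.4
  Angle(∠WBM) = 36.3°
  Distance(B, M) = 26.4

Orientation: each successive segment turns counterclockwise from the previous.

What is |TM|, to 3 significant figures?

8.64

D is at the origin; DT runs at -38.8° with length 18.3, so T = (14.3, -11.5). DT ⟂ TH, so TH runs at 51.2°; with |TH| = 27.0, H = (31.2, 9.58). TH is perpendicular to HF, so HF runs at 141°; with |HF| = 11.4, F = (22.3, 16.7). ∠HFJ = 75.5° gives FJ at -114° from the x-axis; with |FJ| = 12.2, J = (17.3, 5.60). The perpendicularity gives JW at right angles to FJ, so JW runs at -24.3°; with |JW| = 17.3, W = (33.0, -1.52). ∠JWB = 99.0° gives WB at 56.7° from the x-axis; with |WB| = 9.4, B = (38.2, 6.34). ∠WBM = 36.3° gives BM at -160° from the x-axis; with |BM| = 26.4, M = (13.5, -2.87). Then |TM| = |M − T| = 8.64.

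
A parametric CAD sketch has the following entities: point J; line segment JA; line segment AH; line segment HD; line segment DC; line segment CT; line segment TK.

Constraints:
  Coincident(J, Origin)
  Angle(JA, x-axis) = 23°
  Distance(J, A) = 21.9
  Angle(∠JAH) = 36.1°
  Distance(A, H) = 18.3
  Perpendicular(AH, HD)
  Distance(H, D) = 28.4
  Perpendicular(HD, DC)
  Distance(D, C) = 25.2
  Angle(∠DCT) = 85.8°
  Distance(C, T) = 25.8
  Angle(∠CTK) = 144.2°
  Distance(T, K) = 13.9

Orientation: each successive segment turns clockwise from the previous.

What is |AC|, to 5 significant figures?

29.226

J is at the origin; JA runs at 23.0° with length 21.9, so A = (20.159, 8.5570). ∠JAH = 36.1° gives AH at -120.90° from the x-axis; with |AH| = 18.3, H = (10.761, -7.1456). The perpendicularity gives HD at right angles to AH, so HD runs at 149.10°; with |HD| = 28.4, D = (-13.608, 7.4390). HD is perpendicular to DC, so DC runs at 59.100°; with |DC| = 25.2, C = (-0.66655, 29.062). Then |AC| = |C − A| = 29.226.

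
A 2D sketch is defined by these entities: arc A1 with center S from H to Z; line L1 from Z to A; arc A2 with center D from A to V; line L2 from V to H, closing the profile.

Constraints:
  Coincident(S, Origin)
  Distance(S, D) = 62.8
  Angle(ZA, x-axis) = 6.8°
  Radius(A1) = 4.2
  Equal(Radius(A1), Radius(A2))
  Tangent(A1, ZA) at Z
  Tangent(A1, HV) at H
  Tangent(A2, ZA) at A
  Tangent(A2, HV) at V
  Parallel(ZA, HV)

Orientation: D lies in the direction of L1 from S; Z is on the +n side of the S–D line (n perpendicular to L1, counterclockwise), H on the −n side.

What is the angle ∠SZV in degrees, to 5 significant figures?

82.381°

Tangency of A1 to both parallel lines with radius 4.2 puts Z and H at S ± 4.2·n: Z = (-0.49730, 4.1705), H = (0.49730, -4.1705). Equal radii place A and V the same way about D: A = D + 4.2·n = (61.861, 11.606), V = D − 4.2·n = (62.856, 3.2653). Then cos ∠SZV = ZS·ZV / (|ZS||ZV|), giving 82.381°.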